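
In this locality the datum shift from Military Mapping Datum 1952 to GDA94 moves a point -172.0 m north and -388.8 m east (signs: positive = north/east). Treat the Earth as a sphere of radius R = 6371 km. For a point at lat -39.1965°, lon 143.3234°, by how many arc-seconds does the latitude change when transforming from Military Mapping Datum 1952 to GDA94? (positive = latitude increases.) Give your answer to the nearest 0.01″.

Δφ = -5.57″

On a sphere of radius R, 1 rad of latitude = R, so Δφ = ΔN / R = -172.0 / 6371000 = -2.6997e-05 rad = -5.569″.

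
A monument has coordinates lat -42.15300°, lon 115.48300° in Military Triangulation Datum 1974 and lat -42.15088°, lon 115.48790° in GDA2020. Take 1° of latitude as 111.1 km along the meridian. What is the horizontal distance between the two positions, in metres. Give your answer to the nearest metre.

Δφ = -42.15088° − -42.15300° = +0.00212°; Δλ = 115.48790° − 115.48300° = +0.00490°.
ΔN = Δφ × 111100 = 235.5 m; ΔE = Δλ × 111100 × cos(-42.15300°) = +0.00490 × 111100 × 0.741355 = 403.6 m.
Distance = √(ΔE² + ΔN²) = √(403.6² + 235.5²) = 467.3 m.

467 m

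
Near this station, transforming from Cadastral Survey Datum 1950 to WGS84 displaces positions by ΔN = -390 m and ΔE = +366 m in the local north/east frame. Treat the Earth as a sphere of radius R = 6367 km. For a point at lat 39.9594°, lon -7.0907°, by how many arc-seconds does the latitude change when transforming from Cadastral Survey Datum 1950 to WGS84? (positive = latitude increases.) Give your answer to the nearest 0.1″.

Δφ = -12.6″

On a sphere of radius R, 1 rad of latitude = R, so Δφ = ΔN / R = -390.0 / 6367000 = -6.1253e-05 rad = -12.634″.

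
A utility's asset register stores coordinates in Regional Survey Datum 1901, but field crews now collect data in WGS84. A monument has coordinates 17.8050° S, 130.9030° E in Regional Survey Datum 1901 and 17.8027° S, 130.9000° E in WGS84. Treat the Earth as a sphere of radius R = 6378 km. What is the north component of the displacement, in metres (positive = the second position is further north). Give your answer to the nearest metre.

Δφ = -17.8027° − -17.8050° = +0.0023°; Δλ = 130.9000° − 130.9030° = -0.0030°.
1° along a meridian = πR/180 = 111317 m.
ΔN = Δφ × 111317 = 256.0 m; ΔE = Δλ × 111317 × cos(-17.8050°) = -0.0030 × 111317 × 0.952103 = -318.0 m.

ΔN = 256 m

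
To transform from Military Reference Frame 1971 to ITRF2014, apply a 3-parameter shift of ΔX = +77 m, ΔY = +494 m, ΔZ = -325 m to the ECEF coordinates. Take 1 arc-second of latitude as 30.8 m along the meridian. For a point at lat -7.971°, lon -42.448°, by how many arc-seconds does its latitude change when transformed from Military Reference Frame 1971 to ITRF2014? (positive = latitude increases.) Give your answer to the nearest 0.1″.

sin φ = -0.138672, cos φ = 0.990338, sin λ = -0.674921, cos λ = 0.737890.
North component: ΔN = −sin φ cos λ·ΔX − sin φ sin λ·ΔY + cos φ·ΔZ = −(-0.138672)(0.737890)(77) − (-0.138672)(-0.674921)(494) + (0.990338)(-325) = -360.22 m.
1° of latitude spans 3600 × 30.80 = 110880 m, so Δφ = -360.22 / 110880 × 3600 = -11.695″.

Δφ = -11.7″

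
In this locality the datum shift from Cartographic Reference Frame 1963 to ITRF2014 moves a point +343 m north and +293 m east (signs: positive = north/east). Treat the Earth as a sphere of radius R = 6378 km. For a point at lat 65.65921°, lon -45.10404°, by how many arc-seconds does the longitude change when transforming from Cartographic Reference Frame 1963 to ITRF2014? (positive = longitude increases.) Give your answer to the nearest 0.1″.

At latitude 65.65921°, cos φ = 0.412163.
One radian of longitude at latitude φ spans R cos φ, so Δλ = ΔE / (R cos φ) = 293.0 / (6378000 × 0.412163) = 1.1146e-04 rad = 22.990″.

Δλ = 23.0″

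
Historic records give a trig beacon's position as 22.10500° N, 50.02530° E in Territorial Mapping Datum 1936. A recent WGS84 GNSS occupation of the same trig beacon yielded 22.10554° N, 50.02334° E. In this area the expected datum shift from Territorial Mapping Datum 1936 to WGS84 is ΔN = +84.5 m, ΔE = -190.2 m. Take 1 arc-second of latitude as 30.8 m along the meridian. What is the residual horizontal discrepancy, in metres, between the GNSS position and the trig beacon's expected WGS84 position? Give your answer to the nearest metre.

Observed coordinate differences: Δφ = +0.00054°, Δλ = -0.00196°.
Converting to metres (1° lat = 110880 m, cos φ = 0.926496): observed ΔN = 59.9 m, observed ΔE = -201.4 m.
Subtracting the expected shift leaves a residual of 59.9 − (84.5) = -24.6 m north and -201.4 − (-190.2) = -11.2 m east.
Residual distance = √((-24.6)² + (-11.2)²) = 27.0 m.

27 m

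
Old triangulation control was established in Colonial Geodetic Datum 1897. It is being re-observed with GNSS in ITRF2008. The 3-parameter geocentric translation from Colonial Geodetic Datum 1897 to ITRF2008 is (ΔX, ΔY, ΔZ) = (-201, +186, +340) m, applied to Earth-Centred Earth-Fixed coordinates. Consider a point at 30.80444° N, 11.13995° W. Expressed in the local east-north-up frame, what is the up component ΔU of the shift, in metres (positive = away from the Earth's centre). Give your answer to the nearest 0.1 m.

ΔU = -26.1 m

At φ = 30.80444°, λ = -11.13995°: sin φ = 0.512109, cos φ = 0.858920, sin λ = -0.193206, cos λ = 0.981158.
ΔU = cos φ cos λ·ΔX + cos φ sin λ·ΔY + sin φ·ΔZ = (0.858920)(0.981158)(-201) + (0.858920)(-0.193206)(186) + (0.512109)(340) = -26.14 m.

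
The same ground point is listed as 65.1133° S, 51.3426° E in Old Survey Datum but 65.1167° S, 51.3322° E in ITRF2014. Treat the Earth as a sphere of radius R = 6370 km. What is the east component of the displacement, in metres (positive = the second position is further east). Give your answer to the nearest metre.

ΔE = -487 m

Δφ = -65.1167° − -65.1133° = -0.0034°; Δλ = 51.3322° − 51.3426° = -0.0104°.
1° along a meridian = πR/180 = 111177 m.
ΔN = Δφ × 111177 = -378.0 m; ΔE = Δλ × 111177 × cos(-65.1133°) = -0.0104 × 111177 × 0.420825 = -486.6 m.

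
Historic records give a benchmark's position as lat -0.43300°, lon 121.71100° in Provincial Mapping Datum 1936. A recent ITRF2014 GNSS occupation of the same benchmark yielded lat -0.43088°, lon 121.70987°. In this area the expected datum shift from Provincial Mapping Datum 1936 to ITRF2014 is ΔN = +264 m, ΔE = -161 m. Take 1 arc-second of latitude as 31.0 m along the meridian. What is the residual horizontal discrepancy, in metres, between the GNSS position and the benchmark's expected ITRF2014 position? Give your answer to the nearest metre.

44 m

Observed coordinate differences: Δφ = +0.00212°, Δλ = -0.00113°.
Converting to metres (1° lat = 111600 m, cos φ = 0.999971): observed ΔN = 236.6 m, observed ΔE = -126.1 m.
Subtracting the expected shift leaves a residual of 236.6 − (264) = -27.4 m north and -126.1 − (-161) = 34.9 m east.
Residual distance = √((-27.4)² + 34.9²) = 44.4 m.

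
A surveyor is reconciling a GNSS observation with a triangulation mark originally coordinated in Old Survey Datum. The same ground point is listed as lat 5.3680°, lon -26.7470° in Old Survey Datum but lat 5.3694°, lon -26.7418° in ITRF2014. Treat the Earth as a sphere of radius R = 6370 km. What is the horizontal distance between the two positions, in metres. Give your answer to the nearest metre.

596 m

Δφ = 5.3694° − 5.3680° = +0.0014°; Δλ = -26.7418° − -26.7470° = +0.0052°.
1° along a meridian = πR/180 = 111177 m.
ΔN = Δφ × 111177 = 155.6 m; ΔE = Δλ × 111177 × cos(5.3680°) = +0.0052 × 111177 × 0.995614 = 575.6 m.
Distance = √(ΔE² + ΔN²) = √(575.6² + 155.6²) = 596.3 m.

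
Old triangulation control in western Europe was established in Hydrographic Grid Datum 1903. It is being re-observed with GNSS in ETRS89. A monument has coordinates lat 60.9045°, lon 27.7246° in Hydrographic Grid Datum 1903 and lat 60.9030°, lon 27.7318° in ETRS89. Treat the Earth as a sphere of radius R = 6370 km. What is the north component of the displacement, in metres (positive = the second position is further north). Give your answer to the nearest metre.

ΔN = -167 m

Δφ = 60.9030° − 60.9045° = -0.0015°; Δλ = 27.7318° − 27.7246° = +0.0072°.
1° along a meridian = πR/180 = 111177 m.
ΔN = Δφ × 111177 = -166.8 m; ΔE = Δλ × 111177 × cos(60.9045°) = +0.0072 × 111177 × 0.486267 = 389.2 m.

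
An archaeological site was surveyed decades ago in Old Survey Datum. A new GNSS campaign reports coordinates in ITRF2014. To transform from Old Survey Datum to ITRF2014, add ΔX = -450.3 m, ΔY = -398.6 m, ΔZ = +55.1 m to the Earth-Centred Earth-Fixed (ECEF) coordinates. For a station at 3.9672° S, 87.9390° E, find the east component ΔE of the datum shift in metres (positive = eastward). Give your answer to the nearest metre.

ΔE = 436 m

The local east axis at (φ, λ) is (−sin λ, cos λ, 0), so ΔE = −sin(87.9390°)·(-450.3) + cos(87.9390°)·(-398.6) = 435.67 m.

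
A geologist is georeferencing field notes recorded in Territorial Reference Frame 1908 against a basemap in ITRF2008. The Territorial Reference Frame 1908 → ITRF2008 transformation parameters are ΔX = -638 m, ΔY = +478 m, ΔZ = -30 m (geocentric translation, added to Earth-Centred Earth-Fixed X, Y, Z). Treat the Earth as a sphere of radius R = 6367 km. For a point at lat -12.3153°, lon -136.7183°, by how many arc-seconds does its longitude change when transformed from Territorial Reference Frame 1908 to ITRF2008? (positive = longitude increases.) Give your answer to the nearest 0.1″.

Δλ = -26.0″

sin φ = -0.213291, cos φ = 0.976989, sin λ = -0.685586, cos λ = -0.727992.
East component: ΔE = −sin λ·ΔX + cos λ·ΔY = −(-0.685586)(-638) + (-0.727992)(478) = -785.38 m.
1° of latitude spans πR/180 = 111125 m; at latitude φ, 1° of longitude spans that × cos φ = 108568.0 m, so Δλ = -785.38 / 108568.0 × 3600 = -26.043″.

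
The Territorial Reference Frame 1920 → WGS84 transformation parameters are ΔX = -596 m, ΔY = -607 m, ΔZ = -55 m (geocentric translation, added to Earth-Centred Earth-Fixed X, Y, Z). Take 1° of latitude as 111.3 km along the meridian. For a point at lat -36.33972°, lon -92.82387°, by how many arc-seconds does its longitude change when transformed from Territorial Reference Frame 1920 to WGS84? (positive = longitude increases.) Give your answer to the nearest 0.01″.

sin φ = -0.592572, cos φ = 0.805518, sin λ = -0.998786, cos λ = -0.049266.
East component: ΔE = −sin λ·ΔX + cos λ·ΔY = −(-0.998786)(-596) + (-0.049266)(-607) = -565.37 m.
1° of latitude spans 111300 m; at latitude φ, 1° of longitude spans that × cos φ = 89654.1 m, so Δλ = -565.37 / 89654.1 × 3600 = -22.702″.

Δλ = -22.70″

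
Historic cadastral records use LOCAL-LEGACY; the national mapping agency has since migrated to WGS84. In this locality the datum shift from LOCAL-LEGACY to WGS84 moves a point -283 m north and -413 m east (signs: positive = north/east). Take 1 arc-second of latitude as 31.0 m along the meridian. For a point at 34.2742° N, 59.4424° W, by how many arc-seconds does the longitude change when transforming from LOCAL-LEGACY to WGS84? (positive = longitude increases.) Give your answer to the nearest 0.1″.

Δλ = -16.1″

At latitude 34.2742°, cos φ = 0.826352.
1″ of longitude at this latitude = 31.00 × cos φ = 25.6169 m, so Δλ = -413.0 / 25.6169 = -16.122″.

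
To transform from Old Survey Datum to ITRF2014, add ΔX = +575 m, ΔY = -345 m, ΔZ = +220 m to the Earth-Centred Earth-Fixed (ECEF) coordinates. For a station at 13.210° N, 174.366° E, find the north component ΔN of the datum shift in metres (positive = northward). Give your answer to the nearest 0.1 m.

ΔN = 352.7 m

The local north axis is (−sin φ cos λ, −sin φ sin λ, cos φ), giving ΔN = 130.765 + 7.740 + 214.179 = 352.68 m.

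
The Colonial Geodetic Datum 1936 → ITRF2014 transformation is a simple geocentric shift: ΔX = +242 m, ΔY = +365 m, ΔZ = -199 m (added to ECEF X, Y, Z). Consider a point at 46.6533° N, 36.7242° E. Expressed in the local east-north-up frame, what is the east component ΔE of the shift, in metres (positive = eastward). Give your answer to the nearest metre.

ΔE = 148 m

The local east axis at (φ, λ) is (−sin λ, cos λ, 0), so ΔE = −sin(36.7242°)·242 + cos(36.7242°)·365 = 147.85 m.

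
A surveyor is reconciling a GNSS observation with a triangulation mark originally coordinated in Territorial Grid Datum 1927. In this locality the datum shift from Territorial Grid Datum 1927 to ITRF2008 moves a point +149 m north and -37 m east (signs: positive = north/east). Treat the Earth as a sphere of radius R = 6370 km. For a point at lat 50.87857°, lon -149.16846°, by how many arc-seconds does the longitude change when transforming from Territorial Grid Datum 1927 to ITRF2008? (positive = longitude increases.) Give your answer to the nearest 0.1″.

At latitude 50.87857°, cos φ = 0.630966.
One radian of longitude at latitude φ spans R cos φ, so Δλ = ΔE / (R cos φ) = -37.0 / (6370000 × 0.630966) = -9.2057e-06 rad = -1.899″.

Δλ = -1.9″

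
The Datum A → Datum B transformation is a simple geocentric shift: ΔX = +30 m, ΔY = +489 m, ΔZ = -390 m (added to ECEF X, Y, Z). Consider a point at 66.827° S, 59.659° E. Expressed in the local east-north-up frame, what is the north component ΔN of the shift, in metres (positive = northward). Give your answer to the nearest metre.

At φ = -66.827°, λ = 59.659°: sin φ = -0.919321, cos φ = 0.393509, sin λ = 0.863034, cos λ = 0.505145.
ΔN = −sin φ cos λ·ΔX − sin φ sin λ·ΔY + cos φ·ΔZ = −(-0.919321)(0.505145)(30) − (-0.919321)(0.863034)(489) + (0.393509)(-390) = 248.44 m.

ΔN = 248 m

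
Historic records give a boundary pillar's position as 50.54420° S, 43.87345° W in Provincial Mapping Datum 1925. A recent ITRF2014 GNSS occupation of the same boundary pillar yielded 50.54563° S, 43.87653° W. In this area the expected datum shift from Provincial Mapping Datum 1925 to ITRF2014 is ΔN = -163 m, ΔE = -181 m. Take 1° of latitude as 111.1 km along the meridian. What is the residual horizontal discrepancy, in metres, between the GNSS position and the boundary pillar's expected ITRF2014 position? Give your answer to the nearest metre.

37 m

Observed coordinate differences: Δφ = -0.00143°, Δλ = -0.00308°.
Converting to metres (1° lat = 111100 m, cos φ = 0.635483): observed ΔN = -158.9 m, observed ΔE = -217.5 m.
Subtracting the expected shift leaves a residual of -158.9 − (-163) = 4.1 m north and -217.5 − (-181) = -36.5 m east.
Residual distance = √(4.1² + (-36.5)²) = 36.7 m.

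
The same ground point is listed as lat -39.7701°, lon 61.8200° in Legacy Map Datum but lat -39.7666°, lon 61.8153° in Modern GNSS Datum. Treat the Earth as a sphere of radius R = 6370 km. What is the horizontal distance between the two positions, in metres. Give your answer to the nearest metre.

559 m

Δφ = -39.7666° − -39.7701° = +0.0035°; Δλ = 61.8153° − 61.8200° = -0.0047°.
1° along a meridian = πR/180 = 111177 m.
ΔN = Δφ × 111177 = 389.1 m; ΔE = Δλ × 111177 × cos(-39.7701°) = -0.0047 × 111177 × 0.768617 = -401.6 m.
Distance = √(ΔE² + ΔN²) = √((-401.6)² + 389.1²) = 559.2 m.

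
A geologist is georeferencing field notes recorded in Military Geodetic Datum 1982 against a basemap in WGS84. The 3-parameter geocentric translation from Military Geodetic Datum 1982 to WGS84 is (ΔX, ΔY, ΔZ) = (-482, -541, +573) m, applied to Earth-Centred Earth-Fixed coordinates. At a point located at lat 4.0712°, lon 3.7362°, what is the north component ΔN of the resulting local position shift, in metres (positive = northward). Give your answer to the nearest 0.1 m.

ΔN = 608.2 m

At φ = 4.0712°, λ = 3.7362°: sin φ = 0.070996, cos φ = 0.997477, sin λ = 0.065163, cos λ = 0.997875.
ΔN = −sin φ cos λ·ΔX − sin φ sin λ·ΔY + cos φ·ΔZ = −(0.070996)(0.997875)(-482) − (0.070996)(0.065163)(-541) + (0.997477)(573) = 608.20 m.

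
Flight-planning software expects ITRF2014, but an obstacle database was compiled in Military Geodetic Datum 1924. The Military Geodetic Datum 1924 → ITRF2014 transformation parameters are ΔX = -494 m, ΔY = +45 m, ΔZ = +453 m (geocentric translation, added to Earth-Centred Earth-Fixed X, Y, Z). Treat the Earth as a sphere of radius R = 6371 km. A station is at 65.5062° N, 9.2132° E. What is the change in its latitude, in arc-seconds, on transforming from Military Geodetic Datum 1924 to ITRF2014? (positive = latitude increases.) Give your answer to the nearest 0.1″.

sin φ = 0.910006, cos φ = 0.414595, sin λ = 0.160109, cos λ = 0.987099.
North component: ΔN = −sin φ cos λ·ΔX − sin φ sin λ·ΔY + cos φ·ΔZ = −(0.910006)(0.987099)(-494) − (0.910006)(0.160109)(45) + (0.414595)(453) = 625.00 m.
1° of latitude spans πR/180 = 111195 m, so Δφ = 625.00 / 111195 × 3600 = 20.235″.

Δφ = 20.2″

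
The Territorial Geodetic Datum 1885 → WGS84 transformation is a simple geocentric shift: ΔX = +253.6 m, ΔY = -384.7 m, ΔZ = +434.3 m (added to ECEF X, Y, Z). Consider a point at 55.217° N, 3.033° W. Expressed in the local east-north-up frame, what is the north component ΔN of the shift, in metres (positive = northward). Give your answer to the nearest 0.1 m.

ΔN = 23.0 m

At φ = 55.217°, λ = -3.033°: sin φ = 0.821319, cos φ = 0.570470, sin λ = -0.052911, cos λ = 0.998599.
ΔN = −sin φ cos λ·ΔX − sin φ sin λ·ΔY + cos φ·ΔZ = −(0.821319)(0.998599)(253.6) − (0.821319)(-0.052911)(-384.7) + (0.570470)(434.3) = 23.04 m.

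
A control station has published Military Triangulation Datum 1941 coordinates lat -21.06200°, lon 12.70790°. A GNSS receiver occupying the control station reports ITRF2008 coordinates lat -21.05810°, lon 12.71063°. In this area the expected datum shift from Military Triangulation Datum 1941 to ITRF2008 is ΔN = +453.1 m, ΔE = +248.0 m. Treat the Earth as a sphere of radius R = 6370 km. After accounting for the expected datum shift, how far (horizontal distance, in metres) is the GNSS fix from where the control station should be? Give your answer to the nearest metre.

Observed coordinate differences: Δφ = +0.00390°, Δλ = +0.00273°.
Converting to metres (1° lat = 111177 m, cos φ = 0.933192): observed ΔN = 433.6 m, observed ΔE = 283.2 m.
Subtracting the expected shift leaves a residual of 433.6 − (453.1) = -19.5 m north and 283.2 − (248.0) = 35.2 m east.
Residual distance = √((-19.5)² + 35.2²) = 40.3 m.

40 m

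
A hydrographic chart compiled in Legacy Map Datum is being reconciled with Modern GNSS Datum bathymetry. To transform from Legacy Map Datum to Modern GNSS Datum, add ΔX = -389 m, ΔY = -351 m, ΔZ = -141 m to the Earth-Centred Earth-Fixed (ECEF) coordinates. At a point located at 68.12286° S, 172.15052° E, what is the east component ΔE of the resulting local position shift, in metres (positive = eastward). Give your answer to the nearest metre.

At φ = -68.12286°, λ = 172.15052°: sin φ = -0.927985, cos φ = 0.372618, sin λ = 0.136571, cos λ = -0.990630.
ΔE = −sin λ·ΔX + cos λ·ΔY = −(0.136571)·(-389) + (-0.990630)·(-351) = 400.84 m.

ΔE = 401 m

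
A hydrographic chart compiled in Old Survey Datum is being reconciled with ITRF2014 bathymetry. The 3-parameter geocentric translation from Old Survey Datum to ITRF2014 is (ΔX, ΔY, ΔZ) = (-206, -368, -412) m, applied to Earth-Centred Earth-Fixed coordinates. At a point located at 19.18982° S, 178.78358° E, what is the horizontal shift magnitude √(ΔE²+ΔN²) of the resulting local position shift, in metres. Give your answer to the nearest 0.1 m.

493.5 m

At φ = -19.18982°, λ = 178.78358°: sin φ = -0.328699, cos φ = 0.944435, sin λ = 0.021229, cos λ = -0.999775.
ΔE = −sin λ·ΔX + cos λ·ΔY = −(0.021229)·(-206) + (-0.999775)·(-368) = 372.29 m.
ΔN = −sin φ cos λ·ΔX − sin φ sin λ·ΔY + cos φ·ΔZ = −(-0.328699)(-0.999775)(-206) − (-0.328699)(0.021229)(-368) + (0.944435)(-412) = -323.98 m.
Horizontal magnitude = √(ΔE² + ΔN²) = √(372.29² + (-323.98)²) = 493.52 m.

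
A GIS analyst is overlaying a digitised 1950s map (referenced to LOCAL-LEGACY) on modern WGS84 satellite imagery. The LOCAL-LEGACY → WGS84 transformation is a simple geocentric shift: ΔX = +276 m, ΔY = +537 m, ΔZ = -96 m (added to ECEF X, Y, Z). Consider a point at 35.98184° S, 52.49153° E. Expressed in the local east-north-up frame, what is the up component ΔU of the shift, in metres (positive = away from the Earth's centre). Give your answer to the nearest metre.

The local up (radial) axis is (cos φ cos λ, cos φ sin λ, sin φ), giving ΔU = 135.987 + 344.706 + 56.403 = 537.10 m.

ΔU = 537 m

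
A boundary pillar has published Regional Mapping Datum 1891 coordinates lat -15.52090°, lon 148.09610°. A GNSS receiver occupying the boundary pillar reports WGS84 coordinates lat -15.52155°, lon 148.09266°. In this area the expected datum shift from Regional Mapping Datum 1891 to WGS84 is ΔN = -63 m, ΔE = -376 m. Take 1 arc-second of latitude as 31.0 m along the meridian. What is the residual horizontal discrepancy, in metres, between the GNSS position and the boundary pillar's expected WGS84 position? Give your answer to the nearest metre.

11 m

Observed coordinate differences: Δφ = -0.00065°, Δλ = -0.00344°.
Converting to metres (1° lat = 111600 m, cos φ = 0.963533): observed ΔN = -72.5 m, observed ΔE = -369.9 m.
Subtracting the expected shift leaves a residual of -72.5 − (-63) = -9.5 m north and -369.9 − (-376) = 6.1 m east.
Residual distance = √((-9.5)² + 6.1²) = 11.3 m.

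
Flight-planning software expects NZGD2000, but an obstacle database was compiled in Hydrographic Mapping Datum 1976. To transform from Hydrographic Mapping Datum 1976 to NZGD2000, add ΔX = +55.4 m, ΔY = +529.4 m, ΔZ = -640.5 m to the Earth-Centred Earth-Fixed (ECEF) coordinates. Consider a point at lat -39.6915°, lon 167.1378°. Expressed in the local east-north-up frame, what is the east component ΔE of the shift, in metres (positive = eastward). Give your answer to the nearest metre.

ΔE = -528 m

The local east axis at (φ, λ) is (−sin λ, cos λ, 0), so ΔE = −sin(167.1378°)·55.4 + cos(167.1378°)·529.4 = -528.45 m.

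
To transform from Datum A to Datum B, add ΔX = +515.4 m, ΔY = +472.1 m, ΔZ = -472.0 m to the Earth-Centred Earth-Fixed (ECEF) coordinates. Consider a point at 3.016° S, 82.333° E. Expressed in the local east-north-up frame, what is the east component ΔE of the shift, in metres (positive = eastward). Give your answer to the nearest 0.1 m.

The local east axis at (φ, λ) is (−sin λ, cos λ, 0), so ΔE = −sin(82.333°)·515.4 + cos(82.333°)·472.1 = -447.81 m.

ΔE = -447.8 m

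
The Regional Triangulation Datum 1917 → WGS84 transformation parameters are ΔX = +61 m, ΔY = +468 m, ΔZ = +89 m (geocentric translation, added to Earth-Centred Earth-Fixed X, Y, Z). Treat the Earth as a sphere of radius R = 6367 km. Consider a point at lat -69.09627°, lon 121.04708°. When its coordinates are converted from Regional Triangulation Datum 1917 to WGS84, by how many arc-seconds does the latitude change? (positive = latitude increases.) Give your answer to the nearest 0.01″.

sin φ = -0.934181, cos φ = 0.356799, sin λ = 0.856744, cos λ = -0.515742.
North component: ΔN = −sin φ cos λ·ΔX − sin φ sin λ·ΔY + cos φ·ΔZ = −(-0.934181)(-0.515742)(61) − (-0.934181)(0.856744)(468) + (0.356799)(89) = 376.93 m.
1° of latitude spans πR/180 = 111125 m, so Δφ = 376.93 / 111125 × 3600 = 12.211″.

Δφ = 12.21″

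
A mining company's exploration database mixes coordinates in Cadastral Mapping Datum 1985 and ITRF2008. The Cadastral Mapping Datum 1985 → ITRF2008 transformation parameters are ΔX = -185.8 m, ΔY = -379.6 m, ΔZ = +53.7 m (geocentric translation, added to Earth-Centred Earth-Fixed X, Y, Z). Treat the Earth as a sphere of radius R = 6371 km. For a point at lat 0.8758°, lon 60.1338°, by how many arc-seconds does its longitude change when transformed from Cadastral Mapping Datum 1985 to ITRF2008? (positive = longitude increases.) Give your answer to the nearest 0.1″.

Δλ = -0.9″

sin φ = 0.015285, cos φ = 0.999883, sin λ = 0.867191, cos λ = 0.497976.
East component: ΔE = −sin λ·ΔX + cos λ·ΔY = −(0.867191)(-185.8) + (0.497976)(-379.6) = -27.91 m.
1° of latitude spans πR/180 = 111195 m; at latitude φ, 1° of longitude spans that × cos φ = 111181.9 m, so Δλ = -27.91 / 111181.9 × 3600 = -0.904″.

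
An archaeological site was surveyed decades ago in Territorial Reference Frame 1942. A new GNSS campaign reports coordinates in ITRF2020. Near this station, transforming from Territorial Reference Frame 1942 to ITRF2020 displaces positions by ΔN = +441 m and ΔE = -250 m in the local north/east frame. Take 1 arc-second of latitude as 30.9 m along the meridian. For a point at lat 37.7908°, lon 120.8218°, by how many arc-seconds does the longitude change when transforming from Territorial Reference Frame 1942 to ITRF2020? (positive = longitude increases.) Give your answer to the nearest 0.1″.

Δλ = -10.2″

At latitude 37.7908°, cos φ = 0.790253.
1″ of longitude at this latitude = 30.90 × cos φ = 24.4188 m, so Δλ = -250.0 / 24.4188 = -10.238″.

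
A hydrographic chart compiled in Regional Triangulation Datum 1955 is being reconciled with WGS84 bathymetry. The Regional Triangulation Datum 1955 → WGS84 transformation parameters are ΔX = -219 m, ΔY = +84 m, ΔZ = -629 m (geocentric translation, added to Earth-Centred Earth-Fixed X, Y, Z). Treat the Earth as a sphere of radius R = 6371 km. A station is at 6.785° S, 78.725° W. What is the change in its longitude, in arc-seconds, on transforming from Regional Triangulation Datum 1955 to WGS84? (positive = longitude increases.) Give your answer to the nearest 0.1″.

sin φ = -0.118144, cos φ = 0.992996, sin λ = -0.980700, cos λ = 0.195518.
East component: ΔE = −sin λ·ΔX + cos λ·ΔY = −(-0.980700)(-219) + (0.195518)(84) = -198.35 m.
1° of latitude spans πR/180 = 111195 m; at latitude φ, 1° of longitude spans that × cos φ = 110416.2 m, so Δλ = -198.35 / 110416.2 × 3600 = -6.467″.

Δλ = -6.5″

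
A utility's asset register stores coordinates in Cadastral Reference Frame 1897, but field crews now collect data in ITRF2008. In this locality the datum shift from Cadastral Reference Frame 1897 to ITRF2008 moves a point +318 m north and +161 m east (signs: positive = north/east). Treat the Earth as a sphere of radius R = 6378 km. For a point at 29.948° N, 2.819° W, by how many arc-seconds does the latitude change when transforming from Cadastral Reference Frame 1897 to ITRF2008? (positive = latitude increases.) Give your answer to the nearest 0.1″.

On a sphere of radius R, 1 rad of latitude = R, so Δφ = ΔN / R = 318.0 / 6378000 = 4.9859e-05 rad = 10.284″.

Δφ = 10.3″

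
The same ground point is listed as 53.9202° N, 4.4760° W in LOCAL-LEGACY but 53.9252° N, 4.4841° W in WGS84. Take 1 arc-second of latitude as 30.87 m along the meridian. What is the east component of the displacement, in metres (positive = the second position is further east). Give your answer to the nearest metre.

ΔE = -530 m

Δφ = 53.9252° − 53.9202° = +0.0050°; Δλ = -4.4841° − -4.4760° = -0.0081°.
1° of latitude = 3600 × 30.87 = 111132 m.
ΔN = Δφ × 111132 = 555.7 m; ΔE = Δλ × 111132 × cos(53.9202°) = -0.0081 × 111132 × 0.588911 = -530.1 m.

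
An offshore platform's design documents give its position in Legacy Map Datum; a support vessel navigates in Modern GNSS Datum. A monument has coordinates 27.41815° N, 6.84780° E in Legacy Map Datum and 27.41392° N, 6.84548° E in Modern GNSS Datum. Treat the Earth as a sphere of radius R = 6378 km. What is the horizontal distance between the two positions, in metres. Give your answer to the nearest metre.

Δφ = 27.41392° − 27.41815° = -0.00423°; Δλ = 6.84548° − 6.84780° = -0.00232°.
1° along a meridian = πR/180 = 111317 m.
ΔN = Δφ × 111317 = -470.9 m; ΔE = Δλ × 111317 × cos(27.41815°) = -0.00232 × 111317 × 0.887670 = -229.2 m.
Distance = √(ΔE² + ΔN²) = √((-229.2)² + (-470.9)²) = 523.7 m.

524 m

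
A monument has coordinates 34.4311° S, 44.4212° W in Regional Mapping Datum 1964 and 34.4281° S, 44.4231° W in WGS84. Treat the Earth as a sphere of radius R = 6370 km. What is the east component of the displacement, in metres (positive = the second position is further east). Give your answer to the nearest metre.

Δφ = -34.4281° − -34.4311° = +0.0030°; Δλ = -44.4231° − -44.4212° = -0.0019°.
1° along a meridian = πR/180 = 111177 m.
ΔN = Δφ × 111177 = 333.5 m; ΔE = Δλ × 111177 × cos(-34.4311°) = -0.0019 × 111177 × 0.824807 = -174.2 m.

ΔE = -174 m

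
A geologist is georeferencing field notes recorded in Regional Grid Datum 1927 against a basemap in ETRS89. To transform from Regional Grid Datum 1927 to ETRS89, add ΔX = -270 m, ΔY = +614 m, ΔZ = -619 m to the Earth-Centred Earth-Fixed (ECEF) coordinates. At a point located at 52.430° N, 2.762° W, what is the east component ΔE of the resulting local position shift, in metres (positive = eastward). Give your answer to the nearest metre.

The local east axis at (φ, λ) is (−sin λ, cos λ, 0), so ΔE = −sin(-2.762°)·(-270) + cos(-2.762°)·614 = 600.28 m.

ΔE = 600 m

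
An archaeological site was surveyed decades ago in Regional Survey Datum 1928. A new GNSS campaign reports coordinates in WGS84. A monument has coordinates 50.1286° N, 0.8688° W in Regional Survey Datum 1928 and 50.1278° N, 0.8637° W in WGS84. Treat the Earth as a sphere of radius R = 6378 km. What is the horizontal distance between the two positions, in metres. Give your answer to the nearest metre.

375 m

Δφ = 50.1278° − 50.1286° = -0.0008°; Δλ = -0.8637° − -0.8688° = +0.0051°.
1° along a meridian = πR/180 = 111317 m.
ΔN = Δφ × 111317 = -89.1 m; ΔE = Δλ × 111317 × cos(50.1286°) = +0.0051 × 111317 × 0.641067 = 363.9 m.
Distance = √(ΔE² + ΔN²) = √(363.9² + (-89.1)²) = 374.7 m.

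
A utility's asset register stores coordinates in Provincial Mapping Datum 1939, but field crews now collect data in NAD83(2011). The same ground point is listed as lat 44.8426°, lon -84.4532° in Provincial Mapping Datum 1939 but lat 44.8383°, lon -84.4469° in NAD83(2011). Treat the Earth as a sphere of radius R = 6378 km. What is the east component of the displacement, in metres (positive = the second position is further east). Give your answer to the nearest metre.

ΔE = 497 m

Δφ = 44.8383° − 44.8426° = -0.0043°; Δλ = -84.4469° − -84.4532° = +0.0063°.
1° along a meridian = πR/180 = 111317 m.
ΔN = Δφ × 111317 = -478.7 m; ΔE = Δλ × 111317 × cos(44.8426°) = +0.0063 × 111317 × 0.709047 = 497.3 m.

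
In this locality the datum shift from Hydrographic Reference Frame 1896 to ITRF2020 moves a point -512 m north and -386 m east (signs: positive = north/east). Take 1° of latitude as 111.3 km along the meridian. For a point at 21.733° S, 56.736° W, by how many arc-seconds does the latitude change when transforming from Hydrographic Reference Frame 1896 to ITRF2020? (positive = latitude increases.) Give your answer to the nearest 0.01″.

1° of latitude = 111.3 km, so Δφ = -512.0 / 111300 = -0.0046002° = -16.561″.

Δφ = -16.56″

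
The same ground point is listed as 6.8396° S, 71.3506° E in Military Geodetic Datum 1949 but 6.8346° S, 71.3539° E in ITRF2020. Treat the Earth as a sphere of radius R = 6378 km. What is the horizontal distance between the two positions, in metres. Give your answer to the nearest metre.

665 m

Δφ = -6.8346° − -6.8396° = +0.0050°; Δλ = 71.3539° − 71.3506° = +0.0033°.
1° along a meridian = πR/180 = 111317 m.
ΔN = Δφ × 111317 = 556.6 m; ΔE = Δλ × 111317 × cos(-6.8396°) = +0.0033 × 111317 × 0.992883 = 364.7 m.
Distance = √(ΔE² + ΔN²) = √(364.7² + 556.6²) = 665.4 m.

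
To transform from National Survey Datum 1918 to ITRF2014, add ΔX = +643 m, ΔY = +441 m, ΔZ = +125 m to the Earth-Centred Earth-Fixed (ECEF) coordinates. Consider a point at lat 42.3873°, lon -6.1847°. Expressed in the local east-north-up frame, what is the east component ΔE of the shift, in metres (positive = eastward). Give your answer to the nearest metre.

ΔE = 508 m

The local east axis at (φ, λ) is (−sin λ, cos λ, 0), so ΔE = −sin(-6.1847°)·643 + cos(-6.1847°)·441 = 507.71 m.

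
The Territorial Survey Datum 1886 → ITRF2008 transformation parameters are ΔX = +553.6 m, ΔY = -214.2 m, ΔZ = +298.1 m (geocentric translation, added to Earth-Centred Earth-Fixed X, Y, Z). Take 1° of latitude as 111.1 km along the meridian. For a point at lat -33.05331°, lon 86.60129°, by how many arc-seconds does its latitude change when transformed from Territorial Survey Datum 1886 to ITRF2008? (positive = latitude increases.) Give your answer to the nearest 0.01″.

sin φ = -0.545419, cos φ = 0.838163, sin λ = 0.998241, cos λ = 0.059284.
North component: ΔN = −sin φ cos λ·ΔX − sin φ sin λ·ΔY + cos φ·ΔZ = −(-0.545419)(0.059284)(553.6) − (-0.545419)(0.998241)(-214.2) + (0.838163)(298.1) = 151.13 m.
1° of latitude spans 111100 m, so Δφ = 151.13 / 111100 × 3600 = 4.897″.

Δφ = 4.90″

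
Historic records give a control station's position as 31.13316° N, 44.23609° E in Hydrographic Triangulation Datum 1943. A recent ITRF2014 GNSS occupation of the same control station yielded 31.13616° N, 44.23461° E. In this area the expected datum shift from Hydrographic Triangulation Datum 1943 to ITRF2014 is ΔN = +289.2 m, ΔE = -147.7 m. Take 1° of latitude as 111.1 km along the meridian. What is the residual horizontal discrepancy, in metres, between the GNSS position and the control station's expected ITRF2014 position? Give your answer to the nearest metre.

45 m

Observed coordinate differences: Δφ = +0.00300°, Δλ = -0.00148°.
Converting to metres (1° lat = 111100 m, cos φ = 0.855968): observed ΔN = 333.3 m, observed ΔE = -140.7 m.
Subtracting the expected shift leaves a residual of 333.3 − (289.2) = 44.1 m north and -140.7 − (-147.7) = 7.0 m east.
Residual distance = √(44.1² + 7.0²) = 44.6 m.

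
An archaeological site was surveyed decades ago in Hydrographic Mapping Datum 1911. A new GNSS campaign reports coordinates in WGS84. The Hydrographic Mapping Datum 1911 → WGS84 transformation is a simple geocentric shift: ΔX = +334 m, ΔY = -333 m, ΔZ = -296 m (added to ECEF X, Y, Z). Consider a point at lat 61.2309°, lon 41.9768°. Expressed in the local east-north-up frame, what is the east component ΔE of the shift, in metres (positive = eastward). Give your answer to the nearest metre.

At φ = 61.2309°, λ = 41.9768°: sin φ = 0.876566, cos φ = 0.481281, sin λ = 0.668830, cos λ = 0.743416.
ΔE = −sin λ·ΔX + cos λ·ΔY = −(0.668830)·(334) + (0.743416)·(-333) = -470.95 m.

ΔE = -471 m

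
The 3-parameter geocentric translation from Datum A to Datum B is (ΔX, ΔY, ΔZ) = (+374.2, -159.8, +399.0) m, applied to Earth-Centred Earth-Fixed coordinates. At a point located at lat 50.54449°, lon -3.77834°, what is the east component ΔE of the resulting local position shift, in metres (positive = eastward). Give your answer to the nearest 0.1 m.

ΔE = -134.8 m

At φ = 50.54449°, λ = -3.77834°: sin φ = 0.772118, cos φ = 0.635479, sin λ = -0.065897, cos λ = 0.997826.
ΔE = −sin λ·ΔX + cos λ·ΔY = −(-0.065897)·(374.2) + (0.997826)·(-159.8) = -134.79 m.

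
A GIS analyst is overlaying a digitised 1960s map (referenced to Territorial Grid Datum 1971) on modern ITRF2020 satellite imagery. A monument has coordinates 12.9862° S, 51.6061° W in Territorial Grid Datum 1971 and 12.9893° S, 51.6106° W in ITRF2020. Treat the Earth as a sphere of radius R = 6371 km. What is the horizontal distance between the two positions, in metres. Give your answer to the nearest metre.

Δφ = -12.9893° − -12.9862° = -0.0031°; Δλ = -51.6106° − -51.6061° = -0.0045°.
1° along a meridian = πR/180 = 111195 m.
ΔN = Δφ × 111195 = -344.7 m; ΔE = Δλ × 111195 × cos(-12.9862°) = -0.0045 × 111195 × 0.974424 = -487.6 m.
Distance = √(ΔE² + ΔN²) = √((-487.6)² + (-344.7)²) = 597.1 m.

597 m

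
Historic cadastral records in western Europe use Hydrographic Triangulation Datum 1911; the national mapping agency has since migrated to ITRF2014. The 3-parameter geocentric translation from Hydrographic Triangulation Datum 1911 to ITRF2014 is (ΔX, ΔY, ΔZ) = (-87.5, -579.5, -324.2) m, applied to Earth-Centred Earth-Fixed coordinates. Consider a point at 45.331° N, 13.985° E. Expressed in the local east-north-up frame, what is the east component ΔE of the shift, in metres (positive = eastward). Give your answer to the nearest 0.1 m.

At φ = 45.331°, λ = 13.985°: sin φ = 0.711180, cos φ = 0.703010, sin λ = 0.241668, cos λ = 0.970359.
ΔE = −sin λ·ΔX + cos λ·ΔY = −(0.241668)·(-87.5) + (0.970359)·(-579.5) = -541.18 m.

ΔE = -541.2 m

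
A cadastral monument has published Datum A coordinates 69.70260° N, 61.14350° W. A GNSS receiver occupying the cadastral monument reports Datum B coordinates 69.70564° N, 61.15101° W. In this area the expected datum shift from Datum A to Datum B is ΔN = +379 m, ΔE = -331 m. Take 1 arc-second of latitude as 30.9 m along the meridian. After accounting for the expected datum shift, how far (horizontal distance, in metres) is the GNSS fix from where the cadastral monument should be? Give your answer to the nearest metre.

58 m

Observed coordinate differences: Δφ = +0.00304°, Δλ = -0.00751°.
Converting to metres (1° lat = 111240 m, cos φ = 0.346893): observed ΔN = 338.2 m, observed ΔE = -289.8 m.
Subtracting the expected shift leaves a residual of 338.2 − (379) = -40.8 m north and -289.8 − (-331) = 41.2 m east.
Residual distance = √((-40.8)² + 41.2²) = 58.0 m.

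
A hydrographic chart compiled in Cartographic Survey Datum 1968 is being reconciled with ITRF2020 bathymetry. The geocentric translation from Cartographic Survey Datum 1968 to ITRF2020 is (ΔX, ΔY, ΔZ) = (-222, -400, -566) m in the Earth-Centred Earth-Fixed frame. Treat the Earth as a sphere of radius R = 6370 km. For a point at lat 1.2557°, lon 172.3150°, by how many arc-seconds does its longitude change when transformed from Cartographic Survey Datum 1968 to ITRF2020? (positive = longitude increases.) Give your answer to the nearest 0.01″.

Δλ = 13.80″

sin φ = 0.021914, cos φ = 0.999760, sin λ = 0.133727, cos λ = -0.991018.
East component: ΔE = −sin λ·ΔX + cos λ·ΔY = −(0.133727)(-222) + (-0.991018)(-400) = 426.09 m.
1° of latitude spans πR/180 = 111177 m; at latitude φ, 1° of longitude spans that × cos φ = 111150.8 m, so Δλ = 426.09 / 111150.8 × 3600 = 13.801″.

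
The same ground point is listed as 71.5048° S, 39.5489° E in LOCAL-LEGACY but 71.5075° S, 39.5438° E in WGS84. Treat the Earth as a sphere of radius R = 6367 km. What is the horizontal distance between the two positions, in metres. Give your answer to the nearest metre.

Δφ = -71.5075° − -71.5048° = -0.0027°; Δλ = 39.5438° − 39.5489° = -0.0051°.
1° along a meridian = πR/180 = 111125 m.
ΔN = Δφ × 111125 = -300.0 m; ΔE = Δλ × 111125 × cos(-71.5048°) = -0.0051 × 111125 × 0.317225 = -179.8 m.
Distance = √(ΔE² + ΔN²) = √((-179.8)² + (-300.0)²) = 349.8 m.

350 m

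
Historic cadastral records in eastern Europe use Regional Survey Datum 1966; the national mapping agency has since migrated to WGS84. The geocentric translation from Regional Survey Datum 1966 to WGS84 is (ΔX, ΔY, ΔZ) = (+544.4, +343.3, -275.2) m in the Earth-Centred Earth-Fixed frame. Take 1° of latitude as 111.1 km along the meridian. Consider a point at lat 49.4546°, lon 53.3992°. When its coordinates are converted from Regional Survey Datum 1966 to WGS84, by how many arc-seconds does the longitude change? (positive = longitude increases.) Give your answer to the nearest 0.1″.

Δλ = -11.6″

sin φ = 0.759891, cos φ = 0.650050, sin λ = 0.802809, cos λ = 0.596236.
East component: ΔE = −sin λ·ΔX + cos λ·ΔY = −(0.802809)(544.4) + (0.596236)(343.3) = -232.36 m.
1° of latitude spans 111100 m; at latitude φ, 1° of longitude spans that × cos φ = 72220.6 m, so Δλ = -232.36 / 72220.6 × 3600 = -11.583″.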